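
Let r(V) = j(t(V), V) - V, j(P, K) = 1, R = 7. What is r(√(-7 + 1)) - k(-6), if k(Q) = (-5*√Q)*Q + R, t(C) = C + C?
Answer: -6 - 31*I*√6 ≈ -6.0 - 75.934*I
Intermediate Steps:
t(C) = 2*C
k(Q) = 7 - 5*Q^(3/2) (k(Q) = (-5*√Q)*Q + 7 = -5*Q^(3/2) + 7 = 7 - 5*Q^(3/2))
r(V) = 1 - V
r(√(-7 + 1)) - k(-6) = (1 - √(-7 + 1)) - (7 - (-30)*I*√6) = (1 - √(-6)) - (7 - (-30)*I*√6) = (1 - I*√6) - (7 + 30*I*√6) = (1 - I*√6) + (-7 - 30*I*√6) = -6 - 31*I*√6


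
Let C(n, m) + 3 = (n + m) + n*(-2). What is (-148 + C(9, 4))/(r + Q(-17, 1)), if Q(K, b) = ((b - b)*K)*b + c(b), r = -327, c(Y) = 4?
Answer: 156/323 ≈ 0.48297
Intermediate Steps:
C(n, m) = -3 + m - n (C(n, m) = -3 + ((n + m) + n*(-2)) = -3 + ((m + n) - 2*n) = -3 + (m - n) = -3 + m - n)
Q(K, b) = 4 (Q(K, b) = ((b - b)*K)*b + 4 = (0*K)*b + 4 = 0*b + 4 = 0 + 4 = 4)
(-148 + C(9, 4))/(r + Q(-17, 1)) = (-148 + (-3 + 4 - 1*9))/(-327 + 4) = (-148 + (-3 + 4 - 9))/(-323) = (-148 - 8)*(-1/323) = -156*(-1/323) = 156/323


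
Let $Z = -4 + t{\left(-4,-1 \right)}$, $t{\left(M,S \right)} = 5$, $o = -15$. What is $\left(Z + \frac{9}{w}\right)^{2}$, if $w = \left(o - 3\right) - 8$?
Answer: $\frac{289}{676} \approx 0.42752$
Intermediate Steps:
$w = -26$ ($w = \left(-15 - 3\right) - 8 = -18 - 8 = -26$)
$Z = 1$ ($Z = -4 + 5 = 1$)
$\left(Z + \frac{9}{w}\right)^{2} = \left(1 + \frac{9}{-26}\right)^{2} = \left(1 + 9 \left(- \frac{1}{26}\right)\right)^{2} = \left(1 - \frac{9}{26}\right)^{2} = \left(\frac{17}{26}\right)^{2} = \frac{289}{676}$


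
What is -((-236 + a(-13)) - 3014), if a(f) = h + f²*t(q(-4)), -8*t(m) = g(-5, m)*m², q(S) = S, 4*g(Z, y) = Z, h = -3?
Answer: 5661/2 ≈ 2830.5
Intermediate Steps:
g(Z, y) = Z/4
t(m) = 5*m²/32 (t(m) = -(¼)*(-5)*m²/8 = -(-5)*m²/32 = 5*m²/32)
a(f) = -3 + 5*f²/2 (a(f) = -3 + f²*((5/32)*(-4)²) = -3 + f²*((5/32)*16) = -3 + f²*(5/2) = -3 + 5*f²/2)
-((-236 + a(-13)) - 3014) = -((-236 + (-3 + (5/2)*(-13)²)) - 3014) = -((-236 + (-3 + (5/2)*169)) - 3014) = -((-236 + (-3 + 845/2)) - 3014) = -((-236 + 839/2) - 3014) = -(367/2 - 3014) = -1*(-5661/2) = 5661/2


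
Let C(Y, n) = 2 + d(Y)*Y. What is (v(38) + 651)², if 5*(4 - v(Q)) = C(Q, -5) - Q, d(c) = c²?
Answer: 2658536721/25 ≈ 1.0634e+8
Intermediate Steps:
C(Y, n) = 2 + Y³ (C(Y, n) = 2 + Y²*Y = 2 + Y³)
v(Q) = 18/5 - Q³/5 + Q/5 (v(Q) = 4 - ((2 + Q³) - Q)/5 = 4 - (2 + Q³ - Q)/5 = 4 + (-⅖ - Q³/5 + Q/5) = 18/5 - Q³/5 + Q/5)
(v(38) + 651)² = ((18/5 - ⅕*38³ + (⅕)*38) + 651)² = ((18/5 - ⅕*54872 + 38/5) + 651)² = ((18/5 - 54872/5 + 38/5) + 651)² = (-54816/5 + 651)² = (-51561/5)² = 2658536721/25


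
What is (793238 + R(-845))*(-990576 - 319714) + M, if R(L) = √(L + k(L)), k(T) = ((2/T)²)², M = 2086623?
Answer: -1039369732397 - 4979102*I*√1193373371269/142805 ≈ -1.0394e+12 - 3.8089e+7*I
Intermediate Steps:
k(T) = 16/T⁴ (k(T) = (4/T²)² = 16/T⁴)
R(L) = √(L + 16/L⁴)
(793238 + R(-845))*(-990576 - 319714) + M = (793238 + √(-845 + 16/(-845)⁴))*(-990576 - 319714) + 2086623 = (793238 + √(-845 + 16*(1/509831700625)))*(-1310290) + 2086623 = (793238 + √(-845 + 16/509831700625))*(-1310290) + 2086623 = (793238 + √(-430807787028109/509831700625))*(-1310290) + 2086623 = (793238 + 19*I*√1193373371269/714025)*(-1310290) + 2086623 = (-1039371819020 - 4979102*I*√1193373371269/142805) + 2086623 = -1039369732397 - 4979102*I*√1193373371269/142805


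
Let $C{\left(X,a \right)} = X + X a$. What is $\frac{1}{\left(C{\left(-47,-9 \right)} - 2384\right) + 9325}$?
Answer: $\frac{1}{7317} \approx 0.00013667$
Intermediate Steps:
$\frac{1}{\left(C{\left(-47,-9 \right)} - 2384\right) + 9325} = \frac{1}{\left(- 47 \left(1 - 9\right) - 2384\right) + 9325} = \frac{1}{\left(\left(-47\right) \left(-8\right) - 2384\right) + 9325} = \frac{1}{\left(376 - 2384\right) + 9325} = \frac{1}{-2008 + 9325} = \frac{1}{7317}$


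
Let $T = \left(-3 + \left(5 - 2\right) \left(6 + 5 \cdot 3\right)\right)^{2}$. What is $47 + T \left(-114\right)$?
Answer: $-410353$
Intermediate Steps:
$T = 3600$ ($T = \left(-3 + 3 \left(6 + 15\right)\right)^{2} = \left(-3 + 3 \cdot 21\right)^{2} = \left(-3 + 63\right)^{2} = 60^{2} = 3600$)
$47 + T \left(-114\right) = 47 + 3600 \left(-114\right) = 47 - 410400 = -410353$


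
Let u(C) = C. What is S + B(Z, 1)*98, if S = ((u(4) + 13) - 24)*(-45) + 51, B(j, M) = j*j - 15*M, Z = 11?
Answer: 10754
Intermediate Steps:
B(j, M) = j**2 - 15*M
S = 366 (S = ((4 + 13) - 24)*(-45) + 51 = (17 - 24)*(-45) + 51 = -7*(-45) + 51 = 315 + 51 = 366)
S + B(Z, 1)*98 = 366 + (11**2 - 15*1)*98 = 366 + (121 - 15)*98 = 366 + 106*98 = 366 + 10388 = 10754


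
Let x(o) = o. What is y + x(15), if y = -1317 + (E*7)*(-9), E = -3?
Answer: -1113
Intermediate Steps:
y = -1128 (y = -1317 - 3*7*(-9) = -1317 - 21*(-9) = -1317 + 189 = -1128)
y + x(15) = -1128 + 15 = -1113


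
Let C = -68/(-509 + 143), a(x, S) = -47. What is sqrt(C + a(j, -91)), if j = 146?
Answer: I*sqrt(1567761)/183 ≈ 6.8421*I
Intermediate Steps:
C = 34/183 (C = -68/(-366) = -1/366*(-68) = 34/183 ≈ 0.18579)
sqrt(C + a(j, -91)) = sqrt(34/183 - 47) = sqrt(-8567/183) = I*sqrt(1567761)/183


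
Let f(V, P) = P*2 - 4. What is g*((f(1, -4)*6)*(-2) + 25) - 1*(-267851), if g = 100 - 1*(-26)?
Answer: 289145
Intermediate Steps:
g = 126 (g = 100 + 26 = 126)
f(V, P) = -4 + 2*P (f(V, P) = 2*P - 4 = -4 + 2*P)
g*((f(1, -4)*6)*(-2) + 25) - 1*(-267851) = 126*(((-4 + 2*(-4))*6)*(-2) + 25) - 1*(-267851) = 126*(((-4 - 8)*6)*(-2) + 25) + 267851 = 126*(-12*6*(-2) + 25) + 267851 = 126*(-72*(-2) + 25) + 267851 = 126*(144 + 25) + 267851 = 126*169 + 267851 = 21294 + 267851 = 289145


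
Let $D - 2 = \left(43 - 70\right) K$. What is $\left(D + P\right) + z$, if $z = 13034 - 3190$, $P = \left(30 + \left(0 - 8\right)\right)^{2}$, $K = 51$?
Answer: $8953$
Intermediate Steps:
$P = 484$ ($P = \left(30 + \left(0 - 8\right)\right)^{2} = \left(30 - 8\right)^{2} = 22^{2} = 484$)
$z = 9844$ ($z = 13034 - 3190 = 9844$)
$D = -1375$ ($D = 2 + \left(43 - 70\right) 51 = 2 - 1377 = -1375$)
$\left(D + P\right) + z = \left(-1375 + 484\right) + 9844 = -891 + 9844 = 8953$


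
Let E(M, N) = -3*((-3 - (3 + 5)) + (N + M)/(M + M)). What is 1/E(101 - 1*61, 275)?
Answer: 16/339 ≈ 0.047198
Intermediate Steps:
E(M, N) = 33 - 3*(M + N)/(2*M) (E(M, N) = -3*((-3 - 1*8) + (M + N)/((2*M))) = -3*((-3 - 8) + (M + N)*(1/(2*M))) = -3*(-11 + (M + N)/(2*M)) = 33 - 3*(M + N)/(2*M))
1/E(101 - 1*61, 275) = 1/(3*(-1*275 + 21*(101 - 1*61))/(2*(101 - 1*61))) = 1/(3*(-275 + 21*(101 - 61))/(2*(101 - 61))) = 1/((3/2)*(-275 + 21*40)/40) = 1/((3/2)*(1/40)*(-275 + 840)) = 1/((3/2)*(1/40)*565) = 1/(339/16) = 16/339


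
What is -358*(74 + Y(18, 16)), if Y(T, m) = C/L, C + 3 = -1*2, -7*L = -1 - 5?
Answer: -73211/3 ≈ -24404.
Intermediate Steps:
L = 6/7 (L = -(-1 - 5)/7 = -⅐*(-6) = 6/7 ≈ 0.85714)
C = -5 (C = -3 - 1*2 = -3 - 2 = -5)
Y(T, m) = -35/6 (Y(T, m) = -5/6/7 = -5*7/6 = -35/6)
-358*(74 + Y(18, 16)) = -358*(74 - 35/6) = -358*409/6 = -73211/3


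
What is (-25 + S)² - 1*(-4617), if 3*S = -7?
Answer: 48277/9 ≈ 5364.1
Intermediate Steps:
S = -7/3 (S = (⅓)*(-7) = -7/3 ≈ -2.3333)
(-25 + S)² - 1*(-4617) = (-25 - 7/3)² - 1*(-4617) = (-82/3)² + 4617 = 6724/9 + 4617 = 48277/9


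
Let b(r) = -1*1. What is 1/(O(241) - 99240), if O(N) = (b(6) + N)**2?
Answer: -1/41640 ≈ -2.4015e-5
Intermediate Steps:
b(r) = -1
O(N) = (-1 + N)**2
1/(O(241) - 99240) = 1/((-1 + 241)**2 - 99240) = 1/(240**2 - 99240) = 1/(57600 - 99240) = 1/(-41640) = -1/41640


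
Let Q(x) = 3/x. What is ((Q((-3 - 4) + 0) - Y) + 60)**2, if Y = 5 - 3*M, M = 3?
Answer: 198025/49 ≈ 4041.3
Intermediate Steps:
Y = -4 (Y = 5 - 3*3 = 5 - 9 = -4)
((Q((-3 - 4) + 0) - Y) + 60)**2 = ((3/((-3 - 4) + 0) - 1*(-4)) + 60)**2 = ((3/(-7 + 0) + 4) + 60)**2 = ((3/(-7) + 4) + 60)**2 = ((3*(-1/7) + 4) + 60)**2 = ((-3/7 + 4) + 60)**2 = (25/7 + 60)**2 = (445/7)**2 = 198025/49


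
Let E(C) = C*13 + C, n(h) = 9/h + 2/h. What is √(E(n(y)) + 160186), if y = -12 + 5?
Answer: 6*√4449 ≈ 400.21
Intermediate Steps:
y = -7
n(h) = 11/h
E(C) = 14*C (E(C) = 13*C + C = 14*C)
√(E(n(y)) + 160186) = √(14*(11/(-7)) + 160186) = √(14*(11*(-⅐)) + 160186) = √(14*(-11/7) + 160186) = √(-22 + 160186) = √160164 = 6*√4449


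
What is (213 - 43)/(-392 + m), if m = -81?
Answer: -170/473 ≈ -0.35941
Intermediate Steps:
(213 - 43)/(-392 + m) = (213 - 43)/(-392 - 81) = 170/(-473) = 170*(-1/473) = -170/473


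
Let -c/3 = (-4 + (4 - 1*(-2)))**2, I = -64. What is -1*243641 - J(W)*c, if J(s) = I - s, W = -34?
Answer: -244001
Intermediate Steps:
c = -12 (c = -3*(-4 + (4 - 1*(-2)))**2 = -3*(-4 + (4 + 2))**2 = -3*(-4 + 6)**2 = -3*2**2 = -3*4 = -12)
J(s) = -64 - s
-1*243641 - J(W)*c = -1*243641 - (-64 - 1*(-34))*(-12) = -243641 - (-64 + 34)*(-12) = -243641 - (-30)*(-12) = -243641 - 1*360 = -243641 - 360 = -244001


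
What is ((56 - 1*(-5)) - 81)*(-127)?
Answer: 2540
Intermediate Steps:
((56 - 1*(-5)) - 81)*(-127) = ((56 + 5) - 81)*(-127) = (61 - 81)*(-127) = -20*(-127) = 2540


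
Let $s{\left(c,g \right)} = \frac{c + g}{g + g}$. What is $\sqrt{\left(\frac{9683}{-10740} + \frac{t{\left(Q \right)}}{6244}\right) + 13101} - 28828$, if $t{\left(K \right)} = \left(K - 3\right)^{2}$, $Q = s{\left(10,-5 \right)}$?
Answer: $-28828 + \frac{\sqrt{75143758271399445}}{2395020} \approx -28714.0$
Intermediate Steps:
$s{\left(c,g \right)} = \frac{c + g}{2 g}$
$Q = - \frac{1}{2}$ ($Q = \frac{10 - 5}{2 \left(-5\right)} = \frac{1}{2} \left(- \frac{1}{5}\right) 5 = - \frac{1}{2} \approx -0.5$)
$t{\left(K \right)} = \left(-3 + K\right)^{2}$
$\sqrt{\left(\frac{9683}{-10740} + \frac{t{\left(Q \right)}}{6244}\right) + 13101} - 28828 = \sqrt{\left(\frac{9683}{-10740} + \frac{\left(-3 - \frac{1}{2}\right)^{2}}{6244}\right) + 13101} - 28828 = \sqrt{\left(9683 \left(- \frac{1}{10740}\right) + \left(- \frac{7}{2}\right)^{2} \cdot \frac{1}{6244}\right) + 13101} - 28828 = \sqrt{\left(- \frac{9683}{10740} + \frac{49}{4} \cdot \frac{1}{6244}\right) + 13101} - 28828 = \sqrt{\left(- \frac{9683}{10740} + \frac{7}{3568}\right) + 13101} - 28828 = \sqrt{- \frac{8618441}{9580080} + 13101} - 28828 = \sqrt{\frac{125500009639}{9580080}} - 28828 = \frac{\sqrt{75143758271399445}}{2395020} - 28828 = -28828 + \frac{\sqrt{75143758271399445}}{2395020}$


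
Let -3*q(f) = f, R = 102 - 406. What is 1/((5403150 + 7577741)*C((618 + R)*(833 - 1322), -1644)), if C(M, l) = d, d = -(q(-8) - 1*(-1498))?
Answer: -3/58439971282 ≈ -5.1335e-11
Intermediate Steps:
R = -304
q(f) = -f/3
d = -4502/3 (d = -(-1/3*(-8) - 1*(-1498)) = -(8/3 + 1498) = -1*4502/3 = -4502/3 ≈ -1500.7)
C(M, l) = -4502/3
1/((5403150 + 7577741)*C((618 + R)*(833 - 1322), -1644)) = 1/((5403150 + 7577741)*(-4502/3)) = -3/4502/12980891 = (1/12980891)*(-3/4502) = -3/58439971282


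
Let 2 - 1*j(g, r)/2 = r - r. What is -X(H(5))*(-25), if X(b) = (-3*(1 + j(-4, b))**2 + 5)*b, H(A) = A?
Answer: -8750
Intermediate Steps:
j(g, r) = 4 (j(g, r) = 4 - 2*(r - r) = 4 - 2*0 = 4 + 0 = 4)
X(b) = -70*b (X(b) = (-3*(1 + 4)**2 + 5)*b = (-3*5**2 + 5)*b = (-3*25 + 5)*b = (-75 + 5)*b = -70*b)
-X(H(5))*(-25) = -(-70)*5*(-25) = -1*(-350)*(-25) = 350*(-25) = -8750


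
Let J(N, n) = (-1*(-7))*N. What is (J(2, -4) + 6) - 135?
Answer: -115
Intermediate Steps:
J(N, n) = 7*N
(J(2, -4) + 6) - 135 = (7*2 + 6) - 135 = (14 + 6) - 135 = 20 - 135 = -115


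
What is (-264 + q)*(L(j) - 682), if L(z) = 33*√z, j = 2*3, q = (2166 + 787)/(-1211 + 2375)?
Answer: 103780963/582 - 3347773*√6/388 ≈ 1.5718e+5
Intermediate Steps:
q = 2953/1164 ≈ 2.5369
j = 6
(-264 + q)*(L(j) - 682) = (-264 + 2953/1164)*(33*√6 - 682) = -304343*(-682 + 33*√6)/1164 = 103780963/582 - 3347773*√6/388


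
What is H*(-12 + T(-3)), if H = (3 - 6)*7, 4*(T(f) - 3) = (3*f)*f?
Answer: 189/4 ≈ 47.250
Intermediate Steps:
T(f) = 3 + 3*f²/4 (T(f) = 3 + ((3*f)*f)/4 = 3 + (3*f²)/4 = 3 + 3*f²/4)
H = -21 (H = -3*7 = -21)
H*(-12 + T(-3)) = -21*(-12 + (3 + (¾)*(-3)²)) = -21*(-12 + (3 + (¾)*9)) = -21*(-12 + (3 + 27/4)) = -21*(-12 + 39/4) = -21*(-9/4) = 189/4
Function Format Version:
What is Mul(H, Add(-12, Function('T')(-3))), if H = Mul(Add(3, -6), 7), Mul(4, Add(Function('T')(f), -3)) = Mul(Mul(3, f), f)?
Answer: Rational(189, 4) ≈ 47.250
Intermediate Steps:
Function('T')(f) = Add(3, Mul(Rational(3, 4), Pow(f, 2))) (Function('T')(f) = Add(3, Mul(Rational(1, 4), Mul(Mul(3, f), f))) = Add(3, Mul(Rational(1, 4), Mul(3, Pow(f, 2)))) = Add(3, Mul(Rational(3, 4), Pow(f, 2))))
H = -21 (H = Mul(-3, 7) = -21)
Mul(H, Add(-12, Function('T')(-3))) = Mul(-21, Add(-12, Add(3, Mul(Rational(3, 4), Pow(-3, 2))))) = Mul(-21, Add(-12, Add(3, Mul(Rational(3, 4), 9)))) = Mul(-21, Add(-12, Add(3, Rational(27, 4)))) = Mul(-21, Add(-12, Rational(39, 4))) = Mul(-21, Rational(-9, 4)) = Rational(189, 4)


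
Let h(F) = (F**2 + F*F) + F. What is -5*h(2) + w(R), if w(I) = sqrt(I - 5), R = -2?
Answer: -50 + I*sqrt(7) ≈ -50.0 + 2.6458*I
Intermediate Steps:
h(F) = F + 2*F**2 (h(F) = (F**2 + F**2) + F = 2*F**2 + F = F + 2*F**2)
w(I) = sqrt(-5 + I)
-5*h(2) + w(R) = -10*(1 + 2*2) + sqrt(-5 - 2) = -10*(1 + 4) + sqrt(-7) = -10*5 + I*sqrt(7) = -5*10 + I*sqrt(7) = -50 + I*sqrt(7)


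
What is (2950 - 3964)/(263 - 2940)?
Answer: 1014/2677 ≈ 0.37878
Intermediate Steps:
(2950 - 3964)/(263 - 2940) = -1014/(-2677) = -1014*(-1/2677) = 1014/2677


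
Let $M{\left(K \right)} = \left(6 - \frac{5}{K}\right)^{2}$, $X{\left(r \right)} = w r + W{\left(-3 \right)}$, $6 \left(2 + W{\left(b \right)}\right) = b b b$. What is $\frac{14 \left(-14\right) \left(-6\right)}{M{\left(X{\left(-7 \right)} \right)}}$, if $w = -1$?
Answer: $\frac{147}{2} \approx 73.5$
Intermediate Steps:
$W{\left(b \right)} = -2 + \frac{b^{3}}{6}$ ($W{\left(b \right)} = -2 + \frac{b b b}{6} = -2 + \frac{b^{2} b}{6} = -2 + \frac{b^{3}}{6}$)
$X{\left(r \right)} = - \frac{13}{2} - r$ ($X{\left(r \right)} = - r + \left(-2 + \frac{\left(-3\right)^{3}}{6}\right) = - r + \left(-2 + \frac{1}{6} \left(-27\right)\right) = - r - \frac{13}{2} = - \frac{13}{2} - r$)
$\frac{14 \left(-14\right) \left(-6\right)}{M{\left(X{\left(-7 \right)} \right)}} = \frac{14 \left(-14\right) \left(-6\right)}{\frac{1}{\left(- \frac{13}{2} - -7\right)^{2}} \left(-5 + 6 \left(- \frac{13}{2} - -7\right)\right)^{2}} = \frac{\left(-196\right) \left(-6\right)}{\frac{1}{\left(- \frac{13}{2} + 7\right)^{2}} \left(-5 + 6 \left(- \frac{13}{2} + 7\right)\right)^{2}} = \frac{1176}{\frac{1}{(\frac{1}{2})^{2}} \left(-5 + 6 \cdot \frac{1}{2}\right)^{2}} = \frac{1176}{4 \left(-5 + 3\right)^{2}} = \frac{1176}{4 \left(-2\right)^{2}} = \frac{1176}{4 \cdot 4} = \frac{1176}{16} = 1176 \cdot \frac{1}{16} = \frac{147}{2}$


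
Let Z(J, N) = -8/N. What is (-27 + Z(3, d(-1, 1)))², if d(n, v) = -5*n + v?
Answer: 7225/9 ≈ 802.78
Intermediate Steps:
d(n, v) = v - 5*n
(-27 + Z(3, d(-1, 1)))² = (-27 - 8/(1 - 5*(-1)))² = (-27 - 8/(1 + 5))² = (-27 - 8/6)² = (-27 - 8*⅙)² = (-27 - 4/3)² = (-85/3)² = 7225/9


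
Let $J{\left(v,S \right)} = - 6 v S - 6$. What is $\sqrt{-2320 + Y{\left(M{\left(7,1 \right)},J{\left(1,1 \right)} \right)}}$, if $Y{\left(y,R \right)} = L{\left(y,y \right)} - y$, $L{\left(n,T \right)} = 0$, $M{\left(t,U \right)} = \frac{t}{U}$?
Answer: $i \sqrt{2327} \approx 48.239 i$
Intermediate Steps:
$J{\left(v,S \right)} = -6 - 6 S v$ ($J{\left(v,S \right)} = - 6 S v - 6 = -6 - 6 S v$)
$Y{\left(y,R \right)} = - y$ ($Y{\left(y,R \right)} = 0 - y = - y$)
$\sqrt{-2320 + Y{\left(M{\left(7,1 \right)},J{\left(1,1 \right)} \right)}} = \sqrt{-2320 - \frac{7}{1}} = \sqrt{-2320 - 7 \cdot 1} = \sqrt{-2320 - 7} = \sqrt{-2327} = i \sqrt{2327}$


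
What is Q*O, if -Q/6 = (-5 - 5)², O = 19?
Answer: -11400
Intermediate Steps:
Q = -600 (Q = -6*(-5 - 5)² = -6*(-10)² = -6*100 = -600)
Q*O = -600*19 = -11400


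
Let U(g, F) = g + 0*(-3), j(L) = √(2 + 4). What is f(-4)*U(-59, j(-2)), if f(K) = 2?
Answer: -118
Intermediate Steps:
j(L) = √6
U(g, F) = g (U(g, F) = g + 0 = g)
f(-4)*U(-59, j(-2)) = 2*(-59) = -118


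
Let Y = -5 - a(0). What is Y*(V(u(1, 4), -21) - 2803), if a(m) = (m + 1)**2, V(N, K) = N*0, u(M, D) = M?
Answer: 16818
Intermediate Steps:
V(N, K) = 0
a(m) = (1 + m)**2
Y = -6 (Y = -5 - (1 + 0)**2 = -5 - 1*1**2 = -5 - 1*1 = -5 - 1 = -6)
Y*(V(u(1, 4), -21) - 2803) = -6*(0 - 2803) = -6*(-2803) = 16818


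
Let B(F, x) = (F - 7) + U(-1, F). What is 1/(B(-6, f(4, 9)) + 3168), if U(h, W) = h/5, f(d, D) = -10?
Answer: 5/15774 ≈ 0.00031698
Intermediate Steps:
U(h, W) = h/5 (U(h, W) = h*(⅕) = h/5)
B(F, x) = -36/5 + F (B(F, x) = (F - 7) + (⅕)*(-1) = (-7 + F) - ⅕ = -36/5 + F)
1/(B(-6, f(4, 9)) + 3168) = 1/((-36/5 - 6) + 3168) = 1/(-66/5 + 3168) = 1/(15774/5) = 5/15774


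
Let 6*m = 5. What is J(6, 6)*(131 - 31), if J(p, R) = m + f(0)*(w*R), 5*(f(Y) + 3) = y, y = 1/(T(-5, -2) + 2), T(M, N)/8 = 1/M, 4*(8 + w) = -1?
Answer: 37375/3 ≈ 12458.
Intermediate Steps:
m = ⅚ (m = (⅙)*5 = ⅚ ≈ 0.83333)
w = -33/4 (w = -8 + (¼)*(-1) = -8 - ¼ = -33/4 ≈ -8.2500)
T(M, N) = 8/M (T(M, N) = 8*(1/M) = 8/M)
y = 5/2 (y = 1/(8/(-5) + 2) = 1/(8*(-⅕) + 2) = 1/(-8/5 + 2) = 1/(⅖) = 5/2 ≈ 2.5000)
f(Y) = -5/2 (f(Y) = -3 + (⅕)*(5/2) = -3 + ½ = -5/2)
J(p, R) = ⅚ + 165*R/8 (J(p, R) = ⅚ - (-165)*R/8 = ⅚ + 165*R/8)
J(6, 6)*(131 - 31) = (⅚ + (165/8)*6)*(131 - 31) = (⅚ + 495/4)*100 = (1495/12)*100 = 37375/3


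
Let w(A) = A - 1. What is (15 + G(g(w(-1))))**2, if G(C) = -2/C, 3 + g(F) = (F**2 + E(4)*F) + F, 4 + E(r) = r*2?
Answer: 18769/81 ≈ 231.72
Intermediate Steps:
E(r) = -4 + 2*r (E(r) = -4 + r*2 = -4 + 2*r)
w(A) = -1 + A
g(F) = -3 + F**2 + 5*F (g(F) = -3 + ((F**2 + (-4 + 2*4)*F) + F) = -3 + ((F**2 + (-4 + 8)*F) + F) = -3 + ((F**2 + 4*F) + F) = -3 + (F**2 + 5*F) = -3 + F**2 + 5*F)
(15 + G(g(w(-1))))**2 = (15 - 2/(-3 + (-1 - 1)**2 + 5*(-1 - 1)))**2 = (15 - 2/(-3 + (-2)**2 + 5*(-2)))**2 = (15 - 2/(-3 + 4 - 10))**2 = (15 - 2/(-9))**2 = (15 - 2*(-1/9))**2 = (15 + 2/9)**2 = (137/9)**2 = 18769/81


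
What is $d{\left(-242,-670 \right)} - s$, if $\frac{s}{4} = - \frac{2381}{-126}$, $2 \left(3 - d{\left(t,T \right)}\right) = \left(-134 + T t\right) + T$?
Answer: $- \frac{5086657}{63} \approx -80741.0$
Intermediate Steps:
$d{\left(t,T \right)} = 70 - \frac{T}{2} - \frac{T t}{2}$ ($d{\left(t,T \right)} = 3 - \frac{\left(-134 + T t\right) + T}{2} = 3 - \frac{-134 + T + T t}{2} = 3 - \left(-67 + \frac{T}{2} + \frac{T t}{2}\right) = 70 - \frac{T}{2} - \frac{T t}{2}$)
$s = \frac{4762}{63}$ ($s = 4 \left(- \frac{2381}{-126}\right) = 4 \left(\left(-2381\right) \left(- \frac{1}{126}\right)\right) = 4 \cdot \frac{2381}{126} = \frac{4762}{63} \approx 75.587$)
$d{\left(-242,-670 \right)} - s = \left(70 - -335 - \left(-335\right) \left(-242\right)\right) - \frac{4762}{63} = \left(70 + 335 - 81070\right) - \frac{4762}{63} = -80665 - \frac{4762}{63} = - \frac{5086657}{63}$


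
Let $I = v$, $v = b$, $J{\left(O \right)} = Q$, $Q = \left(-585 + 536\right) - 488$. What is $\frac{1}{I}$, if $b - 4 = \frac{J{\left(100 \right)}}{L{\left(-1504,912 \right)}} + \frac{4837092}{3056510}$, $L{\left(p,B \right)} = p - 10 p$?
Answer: $\frac{6895486560}{38220868147} \approx 0.18041$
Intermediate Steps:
$L{\left(p,B \right)} = - 9 p$ ($L{\left(p,B \right)} = p - 10 p = - 9 p$)
$Q = -537$ ($Q = -49 - 488 = -537$)
$J{\left(O \right)} = -537$
$b = \frac{38220868147}{6895486560}$ ($b = 4 + \left(- \frac{537}{\left(-9\right) \left(-1504\right)} + \frac{4837092}{3056510}\right) = 4 + \left(- \frac{537}{13536} + 4837092 \cdot \frac{1}{3056510}\right) = 4 + \left(\left(-537\right) \frac{1}{13536} + \frac{2418546}{1528255}\right) = 4 + \left(- \frac{179}{4512} + \frac{2418546}{1528255}\right) = 4 + \frac{10638921907}{6895486560} = \frac{38220868147}{6895486560} \approx 5.5429$)
$v = \frac{38220868147}{6895486560} \approx 5.5429$
$I = \frac{38220868147}{6895486560} \approx 5.5429$
$\frac{1}{I} = \frac{1}{\frac{38220868147}{6895486560}} = \frac{6895486560}{38220868147}$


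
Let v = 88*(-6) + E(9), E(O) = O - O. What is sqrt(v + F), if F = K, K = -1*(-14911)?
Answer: sqrt(14383) ≈ 119.93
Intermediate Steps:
E(O) = 0
K = 14911
F = 14911
v = -528 (v = 88*(-6) + 0 = -528 + 0 = -528)
sqrt(v + F) = sqrt(-528 + 14911) = sqrt(14383)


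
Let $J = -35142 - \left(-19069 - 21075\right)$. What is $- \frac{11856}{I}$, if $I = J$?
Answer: $- \frac{5928}{2501} \approx -2.3703$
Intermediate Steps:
$J = 5002$ ($J = -35142 - -40144 = -35142 + 40144 = 5002$)
$I = 5002$
$- \frac{11856}{I} = - \frac{11856}{5002} = \left(-11856\right) \frac{1}{5002} = - \frac{5928}{2501}$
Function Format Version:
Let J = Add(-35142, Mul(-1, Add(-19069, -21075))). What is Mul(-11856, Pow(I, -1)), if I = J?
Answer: Rational(-5928, 2501) ≈ -2.3703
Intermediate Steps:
J = 5002 (J = Add(-35142, Mul(-1, -40144)) = Add(-35142, 40144) = 5002)
I = 5002
Mul(-11856, Pow(I, -1)) = Mul(-11856, Pow(5002, -1)) = Mul(-11856, Rational(1, 5002)) = Rational(-5928, 2501)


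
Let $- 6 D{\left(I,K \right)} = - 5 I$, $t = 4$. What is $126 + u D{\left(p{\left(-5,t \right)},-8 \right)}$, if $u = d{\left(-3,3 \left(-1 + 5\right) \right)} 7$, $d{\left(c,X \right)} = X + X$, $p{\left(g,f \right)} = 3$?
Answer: $546$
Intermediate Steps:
$D{\left(I,K \right)} = \frac{5 I}{6}$ ($D{\left(I,K \right)} = - \frac{\left(-5\right) I}{6} = \frac{5 I}{6}$)
$d{\left(c,X \right)} = 2 X$
$u = 168$ ($u = 2 \cdot 3 \left(-1 + 5\right) 7 = 2 \cdot 3 \cdot 4 \cdot 7 = 2 \cdot 12 \cdot 7 = 24 \cdot 7 = 168$)
$126 + u D{\left(p{\left(-5,t \right)},-8 \right)} = 126 + 168 \cdot \frac{5}{6} \cdot 3 = 126 + 168 \cdot \frac{5}{2} = 126 + 420 = 546$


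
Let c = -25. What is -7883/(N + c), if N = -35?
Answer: 7883/60 ≈ 131.38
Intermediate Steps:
-7883/(N + c) = -7883/(-35 - 25) = -7883/(-60) = -7883*(-1/60) = 7883/60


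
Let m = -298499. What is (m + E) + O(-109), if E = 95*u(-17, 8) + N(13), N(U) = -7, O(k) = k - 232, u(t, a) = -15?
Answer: -300272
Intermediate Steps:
O(k) = -232 + k
E = -1432 (E = 95*(-15) - 7 = -1425 - 7 = -1432)
(m + E) + O(-109) = (-298499 - 1432) + (-232 - 109) = -299931 - 341 = -300272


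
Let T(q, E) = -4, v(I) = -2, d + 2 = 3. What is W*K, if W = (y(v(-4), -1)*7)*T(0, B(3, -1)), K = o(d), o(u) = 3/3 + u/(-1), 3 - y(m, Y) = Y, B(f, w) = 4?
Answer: 0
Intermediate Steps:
d = 1 (d = -2 + 3 = 1)
y(m, Y) = 3 - Y
o(u) = 1 - u (o(u) = 3*(⅓) + u*(-1) = 1 - u)
K = 0 (K = 1 - 1*1 = 1 - 1 = 0)
W = -112 (W = ((3 - 1*(-1))*7)*(-4) = ((3 + 1)*7)*(-4) = (4*7)*(-4) = 28*(-4) = -112)
W*K = -112*0 = 0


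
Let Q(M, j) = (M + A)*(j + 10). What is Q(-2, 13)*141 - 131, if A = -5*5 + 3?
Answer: -77963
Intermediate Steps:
A = -22 (A = -25 + 3 = -22)
Q(M, j) = (-22 + M)*(10 + j) (Q(M, j) = (M - 22)*(j + 10) = (-22 + M)*(10 + j))
Q(-2, 13)*141 - 131 = (-220 - 22*13 + 10*(-2) - 2*13)*141 - 131 = (-220 - 286 - 20 - 26)*141 - 131 = -552*141 - 131 = -77832 - 131 = -77963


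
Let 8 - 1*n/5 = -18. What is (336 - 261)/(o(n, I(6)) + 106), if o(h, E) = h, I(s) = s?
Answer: 75/236 ≈ 0.31780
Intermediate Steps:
n = 130 (n = 40 - 5*(-18) = 40 + 90 = 130)
(336 - 261)/(o(n, I(6)) + 106) = (336 - 261)/(130 + 106) = 75/236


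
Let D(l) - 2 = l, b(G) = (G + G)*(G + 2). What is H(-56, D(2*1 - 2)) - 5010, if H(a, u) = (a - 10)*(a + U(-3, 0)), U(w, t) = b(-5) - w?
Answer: -3492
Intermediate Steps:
b(G) = 2*G*(2 + G) (b(G) = (2*G)*(2 + G) = 2*G*(2 + G))
D(l) = 2 + l
U(w, t) = 30 - w (U(w, t) = 2*(-5)*(2 - 5) - w = 2*(-5)*(-3) - w = 30 - w)
H(a, u) = (-10 + a)*(33 + a) (H(a, u) = (a - 10)*(a + (30 - 1*(-3))) = (-10 + a)*(a + (30 + 3)) = (-10 + a)*(a + 33) = (-10 + a)*(33 + a))
H(-56, D(2*1 - 2)) - 5010 = (-330 + (-56)² + 23*(-56)) - 5010 = (-330 + 3136 - 1288) - 5010 = 1518 - 5010 = -3492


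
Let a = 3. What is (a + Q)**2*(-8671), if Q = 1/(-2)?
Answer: -216775/4 ≈ -54194.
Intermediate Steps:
Q = -1/2 ≈ -0.50000
(a + Q)**2*(-8671) = (3 - 1/2)**2*(-8671) = (5/2)**2*(-8671) = (25/4)*(-8671) = -216775/4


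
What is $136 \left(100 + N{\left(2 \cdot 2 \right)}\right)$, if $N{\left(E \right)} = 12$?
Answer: $15232$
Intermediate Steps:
$136 \left(100 + N{\left(2 \cdot 2 \right)}\right) = 136 \left(100 + 12\right) = 136 \cdot 112 = 15232$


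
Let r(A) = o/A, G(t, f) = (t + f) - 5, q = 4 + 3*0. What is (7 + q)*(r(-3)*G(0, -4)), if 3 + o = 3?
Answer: 0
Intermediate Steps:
o = 0 (o = -3 + 3 = 0)
q = 4 (q = 4 + 0 = 4)
G(t, f) = -5 + f + t (G(t, f) = (f + t) - 5 = -5 + f + t)
r(A) = 0 (r(A) = 0/A = 0)
(7 + q)*(r(-3)*G(0, -4)) = (7 + 4)*(0*(-5 - 4 + 0)) = 11*(0*(-9)) = 11*0 = 0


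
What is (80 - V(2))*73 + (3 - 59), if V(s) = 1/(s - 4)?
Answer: 11641/2 ≈ 5820.5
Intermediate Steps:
V(s) = 1/(-4 + s)
(80 - V(2))*73 + (3 - 59) = (80 - 1/(-4 + 2))*73 + (3 - 59) = (80 - 1/(-2))*73 - 56 = (80 - 1*(-½))*73 - 56 = (80 + ½)*73 - 56 = (161/2)*73 - 56 = 11753/2 - 56 = 11641/2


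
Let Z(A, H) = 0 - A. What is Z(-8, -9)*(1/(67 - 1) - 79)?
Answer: -20852/33 ≈ -631.88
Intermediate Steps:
Z(A, H) = -A
Z(-8, -9)*(1/(67 - 1) - 79) = (-1*(-8))*(1/(67 - 1) - 79) = 8*(1/66 - 79) = 8*(-5213/66) = -20852/33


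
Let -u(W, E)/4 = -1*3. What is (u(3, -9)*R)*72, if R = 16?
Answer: 13824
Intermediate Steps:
u(W, E) = 12 (u(W, E) = -(-4)*3 = -4*(-3) = 12)
(u(3, -9)*R)*72 = (12*16)*72 = 192*72 = 13824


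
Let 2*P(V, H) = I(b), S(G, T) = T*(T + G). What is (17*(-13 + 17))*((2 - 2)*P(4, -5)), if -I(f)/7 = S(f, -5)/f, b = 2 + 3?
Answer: 0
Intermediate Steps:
S(G, T) = T*(G + T)
b = 5
I(f) = -7*(25 - 5*f)/f (I(f) = -7*(-5*(f - 5))/f = -7*(-5*(-5 + f))/f = -7*(25 - 5*f)/f)
P(V, H) = 0 (P(V, H) = (35 - 175/5)/2 = (35 - 175*⅕)/2 = (35 - 35)/2 = (½)*0 = 0)
(17*(-13 + 17))*((2 - 2)*P(4, -5)) = (17*(-13 + 17))*((2 - 2)*0) = (17*4)*(0*0) = 68*0 = 0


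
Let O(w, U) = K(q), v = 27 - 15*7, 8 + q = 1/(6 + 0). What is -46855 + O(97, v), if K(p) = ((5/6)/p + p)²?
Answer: -3721083899/79524 ≈ -46792.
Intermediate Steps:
q = -47/6 (q = -8 + 1/(6 + 0) = -8 + 1/6 = -8 + ⅙ = -47/6 ≈ -7.8333)
v = -78 (v = 27 - 1*105 = 27 - 105 = -78)
K(p) = (p + 5/(6*p))² (K(p) = ((5*(⅙))/p + p)² = (5/(6*p) + p)² = (p + 5/(6*p))²)
O(w, U) = 5013121/79524 (O(w, U) = (5 + 6*(-47/6)²)²/(36*(-47/6)²) = (1/36)*(36/2209)*(5 + 6*(2209/36))² = (1/36)*(36/2209)*(5 + 2209/6)² = (1/36)*(36/2209)*(2239/6)² = (1/36)*(36/2209)*(5013121/36) = 5013121/79524)
-46855 + O(97, v) = -46855 + 5013121/79524 = -3721083899/79524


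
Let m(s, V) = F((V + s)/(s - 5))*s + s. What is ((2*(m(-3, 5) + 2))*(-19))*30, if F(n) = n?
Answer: 285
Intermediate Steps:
m(s, V) = s + s*(V + s)/(-5 + s) (m(s, V) = ((V + s)/(s - 5))*s + s = ((V + s)/(-5 + s))*s + s = s*(V + s)/(-5 + s) + s = s + s*(V + s)/(-5 + s))
((2*(m(-3, 5) + 2))*(-19))*30 = ((2*(-3*(-5 + 5 + 2*(-3))/(-5 - 3) + 2))*(-19))*30 = ((2*(-3*(-5 + 5 - 6)/(-8) + 2))*(-19))*30 = ((2*(-3*(-1/8)*(-6) + 2))*(-19))*30 = ((2*(-9/4 + 2))*(-19))*30 = ((2*(-1/4))*(-19))*30 = -1/2*(-19)*30 = (19/2)*30 = 285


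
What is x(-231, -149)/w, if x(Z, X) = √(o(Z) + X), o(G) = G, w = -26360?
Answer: -I*√95/13180 ≈ -0.00073951*I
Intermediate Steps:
x(Z, X) = √(X + Z) (x(Z, X) = √(Z + X) = √(X + Z))
x(-231, -149)/w = √(-149 - 231)/(-26360) = √(-380)*(-1/26360) = (2*I*√95)*(-1/26360) = -I*√95/13180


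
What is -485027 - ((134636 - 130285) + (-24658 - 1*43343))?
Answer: -421377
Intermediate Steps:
-485027 - ((134636 - 130285) + (-24658 - 1*43343)) = -485027 - (4351 + (-24658 - 43343)) = -485027 - (4351 - 68001) = -485027 - 1*(-63650) = -485027 + 63650 = -421377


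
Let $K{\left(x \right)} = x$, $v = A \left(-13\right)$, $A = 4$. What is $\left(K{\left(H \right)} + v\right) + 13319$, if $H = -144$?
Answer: $13123$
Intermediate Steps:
$v = -52$ ($v = 4 \left(-13\right) = -52$)
$\left(K{\left(H \right)} + v\right) + 13319 = \left(-144 - 52\right) + 13319 = -196 + 13319 = 13123$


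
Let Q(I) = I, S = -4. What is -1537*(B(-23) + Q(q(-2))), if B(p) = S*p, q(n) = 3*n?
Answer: -132182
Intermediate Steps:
B(p) = -4*p
-1537*(B(-23) + Q(q(-2))) = -1537*(-4*(-23) + 3*(-2)) = -1537*(92 - 6) = -1537*86 = -132182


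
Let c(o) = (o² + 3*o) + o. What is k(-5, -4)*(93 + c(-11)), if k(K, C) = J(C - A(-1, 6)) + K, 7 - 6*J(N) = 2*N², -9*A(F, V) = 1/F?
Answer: -391085/243 ≈ -1609.4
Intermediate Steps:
A(F, V) = -1/(9*F)
c(o) = o² + 4*o
J(N) = 7/6 - N²/3
k(K, C) = 7/6 + K - (-⅑ + C)²/3 (k(K, C) = (7/6 - (C - (-1)/(9*(-1)))²/3) + K = (7/6 - (C - (-1)*(-1)/9)²/3) + K = (7/6 - (C - 1*⅑)²/3) + K = (7/6 - (C - ⅑)²/3) + K = (7/6 - (-⅑ + C)²/3) + K = 7/6 + K - (-⅑ + C)²/3)
k(-5, -4)*(93 + c(-11)) = (7/6 - 5 - (-1 + 9*(-4))²/243)*(93 - 11*(4 - 11)) = (7/6 - 5 - (-1 - 36)²/243)*(93 - 11*(-7)) = (7/6 - 5 - 1/243*(-37)²)*(93 + 77) = (7/6 - 5 - 1/243*1369)*170 = (7/6 - 5 - 1369/243)*170 = -4601/486*170 = -391085/243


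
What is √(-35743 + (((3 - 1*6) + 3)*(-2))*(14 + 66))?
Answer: I*√35743 ≈ 189.06*I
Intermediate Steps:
√(-35743 + (((3 - 1*6) + 3)*(-2))*(14 + 66)) = √(-35743 + (((3 - 6) + 3)*(-2))*80) = √(-35743 + ((-3 + 3)*(-2))*80) = √(-35743 + (0*(-2))*80) = √(-35743 + 0*80) = √(-35743 + 0) = √(-35743) = I*√35743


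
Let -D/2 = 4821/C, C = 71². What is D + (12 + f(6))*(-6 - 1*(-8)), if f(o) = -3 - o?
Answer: 20604/5041 ≈ 4.0873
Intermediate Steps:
C = 5041
D = -9642/5041 ≈ -1.9127
D + (12 + f(6))*(-6 - 1*(-8)) = -9642/5041 + (12 + (-3 - 1*6))*(-6 - 1*(-8)) = -9642/5041 + (12 + (-3 - 6))*(-6 + 8) = -9642/5041 + (12 - 9)*2 = -9642/5041 + 3*2 = -9642/5041 + 6 = 20604/5041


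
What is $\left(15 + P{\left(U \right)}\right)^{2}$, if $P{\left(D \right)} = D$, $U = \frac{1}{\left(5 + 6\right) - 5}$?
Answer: $\frac{8281}{36} \approx 230.03$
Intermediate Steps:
$U = \frac{1}{6}$ ($U = \frac{1}{11 - 5} = \frac{1}{6} \approx 0.16667$)
$\left(15 + P{\left(U \right)}\right)^{2} = \left(15 + \frac{1}{6}\right)^{2} = \left(\frac{91}{6}\right)^{2} = \frac{8281}{36}$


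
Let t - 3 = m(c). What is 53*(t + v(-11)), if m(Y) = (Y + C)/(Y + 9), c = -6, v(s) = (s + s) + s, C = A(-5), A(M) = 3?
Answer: -1643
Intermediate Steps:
C = 3
v(s) = 3*s (v(s) = 2*s + s = 3*s)
m(Y) = (3 + Y)/(9 + Y) (m(Y) = (Y + 3)/(Y + 9) = (3 + Y)/(9 + Y))
t = 2 (t = 3 + (3 - 6)/(9 - 6) = 3 - 3/3 = 3 + (1/3)*(-3) = 3 - 1 = 2)
53*(t + v(-11)) = 53*(2 + 3*(-11)) = 53*(2 - 33) = 53*(-31) = -1643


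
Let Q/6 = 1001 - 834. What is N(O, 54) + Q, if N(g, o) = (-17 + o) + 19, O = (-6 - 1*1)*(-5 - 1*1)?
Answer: 1058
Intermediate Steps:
Q = 1002 (Q = 6*(1001 - 834) = 6*167 = 1002)
O = 42 (O = (-6 - 1)*(-5 - 1) = -7*(-6) = 42)
N(g, o) = 2 + o
N(O, 54) + Q = (2 + 54) + 1002 = 56 + 1002 = 1058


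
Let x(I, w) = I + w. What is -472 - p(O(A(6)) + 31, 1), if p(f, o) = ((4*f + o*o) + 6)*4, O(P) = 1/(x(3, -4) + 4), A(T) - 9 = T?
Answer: -3004/3 ≈ -1001.3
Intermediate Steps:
A(T) = 9 + T
O(P) = ⅓ (O(P) = 1/((3 - 4) + 4) = 1/(-1 + 4) = 1/3 = ⅓)
p(f, o) = 24 + 4*o² + 16*f (p(f, o) = ((4*f + o²) + 6)*4 = ((o² + 4*f) + 6)*4 = (6 + o² + 4*f)*4 = 24 + 4*o² + 16*f)
-472 - p(O(A(6)) + 31, 1) = -472 - (24 + 4*1² + 16*(⅓ + 31)) = -472 - (24 + 4*1 + 16*(94/3)) = -472 - (24 + 4 + 1504/3) = -472 - 1*1588/3 = -472 - 1588/3 = -3004/3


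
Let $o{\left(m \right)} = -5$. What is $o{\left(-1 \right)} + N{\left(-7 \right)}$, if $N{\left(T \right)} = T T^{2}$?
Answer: $-348$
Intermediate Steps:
$N{\left(T \right)} = T^{3}$
$o{\left(-1 \right)} + N{\left(-7 \right)} = -5 + \left(-7\right)^{3} = -5 - 343 = -348$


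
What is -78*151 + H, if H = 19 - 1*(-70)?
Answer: -11689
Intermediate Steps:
H = 89 (H = 19 + 70 = 89)
-78*151 + H = -78*151 + 89 = -11778 + 89 = -11689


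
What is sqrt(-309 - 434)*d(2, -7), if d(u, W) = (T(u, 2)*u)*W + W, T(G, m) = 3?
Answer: -49*I*sqrt(743) ≈ -1335.6*I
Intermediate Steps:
d(u, W) = W + 3*W*u (d(u, W) = (3*u)*W + W = 3*W*u + W = W + 3*W*u)
sqrt(-309 - 434)*d(2, -7) = sqrt(-309 - 434)*(-7*(1 + 3*2)) = sqrt(-743)*(-7*(1 + 6)) = (I*sqrt(743))*(-7*7) = (I*sqrt(743))*(-49) = -49*I*sqrt(743)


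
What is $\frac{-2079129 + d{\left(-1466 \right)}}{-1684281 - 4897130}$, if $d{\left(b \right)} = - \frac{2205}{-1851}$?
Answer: $\frac{1282821858}{4060730587} \approx 0.31591$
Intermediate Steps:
$d{\left(b \right)} = \frac{735}{617}$ ($d{\left(b \right)} = \left(-2205\right) \left(- \frac{1}{1851}\right) = \frac{735}{617}$)
$\frac{-2079129 + d{\left(-1466 \right)}}{-1684281 - 4897130} = \frac{-2079129 + \frac{735}{617}}{-1684281 - 4897130} = - \frac{1282821858}{617 \left(-6581411\right)} = \left(- \frac{1282821858}{617}\right) \left(- \frac{1}{6581411}\right) = \frac{1282821858}{4060730587}$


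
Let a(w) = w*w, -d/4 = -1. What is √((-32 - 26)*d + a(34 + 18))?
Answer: 2*√618 ≈ 49.719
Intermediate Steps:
d = 4 (d = -4*(-1) = 4)
a(w) = w²
√((-32 - 26)*d + a(34 + 18)) = √((-32 - 26)*4 + (34 + 18)²) = √(-58*4 + 52²) = √(-232 + 2704) = √2472 = 2*√618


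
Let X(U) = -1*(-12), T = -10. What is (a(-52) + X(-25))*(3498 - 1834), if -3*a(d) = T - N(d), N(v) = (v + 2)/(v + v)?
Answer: 77344/3 ≈ 25781.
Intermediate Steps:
X(U) = 12
N(v) = (2 + v)/(2*v) (N(v) = (2 + v)/((2*v)) = (2 + v)*(1/(2*v)) = (2 + v)/(2*v))
a(d) = 10/3 + (2 + d)/(6*d) (a(d) = -(-10 - (2 + d)/(2*d))/3 = 10/3 + (2 + d)/(6*d))
(a(-52) + X(-25))*(3498 - 1834) = ((⅙)*(2 + 21*(-52))/(-52) + 12)*(3498 - 1834) = ((⅙)*(-1/52)*(2 - 1092) + 12)*1664 = ((⅙)*(-1/52)*(-1090) + 12)*1664 = (545/156 + 12)*1664 = (2417/156)*1664 = 77344/3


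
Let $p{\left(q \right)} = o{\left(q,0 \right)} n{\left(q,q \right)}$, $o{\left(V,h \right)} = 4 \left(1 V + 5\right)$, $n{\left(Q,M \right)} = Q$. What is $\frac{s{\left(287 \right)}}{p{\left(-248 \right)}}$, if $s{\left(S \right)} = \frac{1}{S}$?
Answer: $\frac{1}{69183072} \approx 1.4454 \cdot 10^{-8}$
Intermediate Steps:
$o{\left(V,h \right)} = 20 + 4 V$ ($o{\left(V,h \right)} = 4 \left(V + 5\right) = 4 \left(5 + V\right) = 20 + 4 V$)
$p{\left(q \right)} = q \left(20 + 4 q\right)$ ($p{\left(q \right)} = \left(20 + 4 q\right) q = q \left(20 + 4 q\right)$)
$\frac{s{\left(287 \right)}}{p{\left(-248 \right)}} = \frac{1}{287 \cdot 4 \left(-248\right) \left(5 - 248\right)} = \frac{1}{287 \cdot 4 \left(-248\right) \left(-243\right)} = \frac{1}{287 \cdot 241056} = \frac{1}{287} \cdot \frac{1}{241056} = \frac{1}{69183072}$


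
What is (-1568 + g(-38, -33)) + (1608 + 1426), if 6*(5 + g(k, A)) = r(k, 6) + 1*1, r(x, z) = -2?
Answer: 8765/6 ≈ 1460.8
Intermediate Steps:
g(k, A) = -31/6 (g(k, A) = -5 + (-2 + 1*1)/6 = -5 + (-2 + 1)/6 = -5 + (1/6)*(-1) = -5 - 1/6 = -31/6)
(-1568 + g(-38, -33)) + (1608 + 1426) = (-1568 - 31/6) + (1608 + 1426) = -9439/6 + 3034 = 8765/6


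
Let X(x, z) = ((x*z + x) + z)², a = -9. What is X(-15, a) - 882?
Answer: 11439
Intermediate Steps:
X(x, z) = (x + z + x*z)² (X(x, z) = ((x + x*z) + z)² = (x + z + x*z)²)
X(-15, a) - 882 = (-15 - 9 - 15*(-9))² - 882 = (-15 - 9 + 135)² - 882 = 111² - 882 = 12321 - 882 = 11439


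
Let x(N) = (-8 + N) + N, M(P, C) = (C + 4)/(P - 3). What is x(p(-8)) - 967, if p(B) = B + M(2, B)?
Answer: -983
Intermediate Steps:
M(P, C) = (4 + C)/(-3 + P)
p(B) = -4 (p(B) = B + (4 + B)/(-3 + 2) = B + (4 + B)/(-1) = B - (4 + B) = B + (-4 - B) = -4)
x(N) = -8 + 2*N
x(p(-8)) - 967 = (-8 + 2*(-4)) - 967 = (-8 - 8) - 967 = -16 - 967 = -983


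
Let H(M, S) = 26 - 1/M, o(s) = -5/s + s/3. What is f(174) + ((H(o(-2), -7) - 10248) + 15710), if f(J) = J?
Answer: 62276/11 ≈ 5661.5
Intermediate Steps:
o(s) = -5/s + s/3 (o(s) = -5/s + s*(⅓) = -5/s + s/3)
f(174) + ((H(o(-2), -7) - 10248) + 15710) = 174 + (((26 - 1/(-5/(-2) + (⅓)*(-2))) - 10248) + 15710) = 174 + (((26 - 1/(-5*(-½) - ⅔)) - 10248) + 15710) = 174 + (((26 - 1/(5/2 - ⅔)) - 10248) + 15710) = 174 + (((26 - 1/11/6) - 10248) + 15710) = 174 + (((26 - 1*6/11) - 10248) + 15710) = 174 + (((26 - 6/11) - 10248) + 15710) = 174 + ((280/11 - 10248) + 15710) = 174 + (-112448/11 + 15710) = 174 + 60362/11 = 62276/11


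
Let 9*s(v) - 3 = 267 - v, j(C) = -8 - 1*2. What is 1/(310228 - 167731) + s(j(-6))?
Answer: 1477747/47499 ≈ 31.111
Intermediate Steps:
j(C) = -10 (j(C) = -8 - 2 = -10)
s(v) = 30 - v/9 (s(v) = ⅓ + (267 - v)/9 = ⅓ + (89/3 - v/9) = 30 - v/9)
1/(310228 - 167731) + s(j(-6)) = 1/(310228 - 167731) + (30 - ⅑*(-10)) = 1/142497 + (30 + 10/9) = 1/142497 + 280/9 = 1477747/47499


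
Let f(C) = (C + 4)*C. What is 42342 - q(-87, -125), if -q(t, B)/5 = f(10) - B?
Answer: 43667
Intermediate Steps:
f(C) = C*(4 + C) (f(C) = (4 + C)*C = C*(4 + C))
q(t, B) = -700 + 5*B (q(t, B) = -5*(10*(4 + 10) - B) = -5*(10*14 - B) = -5*(140 - B) = -700 + 5*B)
42342 - q(-87, -125) = 42342 - (-700 + 5*(-125)) = 42342 - (-700 - 625) = 42342 - 1*(-1325) = 42342 + 1325 = 43667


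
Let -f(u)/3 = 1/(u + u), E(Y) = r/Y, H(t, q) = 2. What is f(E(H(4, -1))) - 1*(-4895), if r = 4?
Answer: 19577/4 ≈ 4894.3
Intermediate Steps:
E(Y) = 4/Y
f(u) = -3/(2*u) (f(u) = -3/(u + u) = -3*1/(2*u) = -3/(2*u))
f(E(H(4, -1))) - 1*(-4895) = -3/(2*(4/2)) - 1*(-4895) = -3/(2*(4*(1/2))) + 4895 = -3/2/2 + 4895 = -3/2*1/2 + 4895 = -3/4 + 4895 = 19577/4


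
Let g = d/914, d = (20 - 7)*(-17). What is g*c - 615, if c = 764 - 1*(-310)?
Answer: -399732/457 ≈ -874.69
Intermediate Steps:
c = 1074 (c = 764 + 310 = 1074)
d = -221 (d = 13*(-17) = -221)
g = -221/914 ≈ -0.24179
g*c - 615 = -221/914*1074 - 615 = -118677/457 - 615 = -399732/457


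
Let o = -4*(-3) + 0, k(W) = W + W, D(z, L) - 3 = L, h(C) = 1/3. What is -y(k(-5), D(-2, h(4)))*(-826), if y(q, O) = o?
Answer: 9912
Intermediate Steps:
h(C) = ⅓
D(z, L) = 3 + L
k(W) = 2*W
o = 12 (o = 12 + 0 = 12)
y(q, O) = 12
-y(k(-5), D(-2, h(4)))*(-826) = -12*(-826) = -1*(-9912) = 9912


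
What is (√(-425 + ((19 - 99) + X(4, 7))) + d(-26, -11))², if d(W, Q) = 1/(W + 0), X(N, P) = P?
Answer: (-1 + 26*I*√498)²/676 ≈ -498.0 - 1.7166*I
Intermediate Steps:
d(W, Q) = 1/W
(√(-425 + ((19 - 99) + X(4, 7))) + d(-26, -11))² = (√(-425 + ((19 - 99) + 7)) + 1/(-26))² = (√(-425 + (-80 + 7)) - 1/26)² = (√(-425 - 73) - 1/26)² = (√(-498) - 1/26)² = (I*√498 - 1/26)² = (-1/26 + I*√498)²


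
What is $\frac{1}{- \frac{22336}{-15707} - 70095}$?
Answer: $- \frac{15707}{1100959829} \approx -1.4267 \cdot 10^{-5}$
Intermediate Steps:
$\frac{1}{- \frac{22336}{-15707} - 70095} = \frac{1}{- \frac{22336 \left(-1\right)}{15707} - 70095} = \frac{1}{\left(-1\right) \left(- \frac{22336}{15707}\right) - 70095} = \frac{1}{\frac{22336}{15707} - 70095} = \frac{1}{- \frac{1100959829}{15707}} = - \frac{15707}{1100959829}$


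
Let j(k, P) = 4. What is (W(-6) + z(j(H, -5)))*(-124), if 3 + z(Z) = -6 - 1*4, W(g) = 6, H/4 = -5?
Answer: 868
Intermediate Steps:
H = -20 (H = 4*(-5) = -20)
z(Z) = -13 (z(Z) = -3 + (-6 - 1*4) = -3 + (-6 - 4) = -3 - 10 = -13)
(W(-6) + z(j(H, -5)))*(-124) = (6 - 13)*(-124) = -7*(-124) = 868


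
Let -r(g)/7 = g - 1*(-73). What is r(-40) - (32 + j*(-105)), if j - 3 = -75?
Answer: -7823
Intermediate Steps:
j = -72 (j = 3 - 75 = -72)
r(g) = -511 - 7*g (r(g) = -7*(g - 1*(-73)) = -7*(g + 73) = -7*(73 + g) = -511 - 7*g)
r(-40) - (32 + j*(-105)) = (-511 - 7*(-40)) - (32 - 72*(-105)) = (-511 + 280) - (32 + 7560) = -231 - 1*7592 = -231 - 7592 = -7823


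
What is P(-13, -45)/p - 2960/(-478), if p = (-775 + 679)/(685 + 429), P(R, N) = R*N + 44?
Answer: -83663327/11472 ≈ -7292.8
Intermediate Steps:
P(R, N) = 44 + N*R (P(R, N) = N*R + 44 = 44 + N*R)
p = -48/557 (p = -96/1114 = -96*1/1114 = -48/557 ≈ -0.086176)
P(-13, -45)/p - 2960/(-478) = (44 - 45*(-13))/(-48/557) - 2960/(-478) = (44 + 585)*(-557/48) - 2960*(-1/478) = 629*(-557/48) + 1480/239 = -350353/48 + 1480/239 = -83663327/11472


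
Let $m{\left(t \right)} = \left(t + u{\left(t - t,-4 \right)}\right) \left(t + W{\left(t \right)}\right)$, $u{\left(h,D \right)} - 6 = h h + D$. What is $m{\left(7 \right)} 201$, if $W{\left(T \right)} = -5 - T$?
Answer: $-9045$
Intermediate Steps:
$u{\left(h,D \right)} = 6 + D + h^{2}$ ($u{\left(h,D \right)} = 6 + \left(h h + D\right) = 6 + \left(h^{2} + D\right) = 6 + \left(D + h^{2}\right) = 6 + D + h^{2}$)
$m{\left(t \right)} = -10 - 5 t$ ($m{\left(t \right)} = \left(t + \left(6 - 4 + \left(t - t\right)^{2}\right)\right) \left(t - \left(5 + t\right)\right) = \left(t + \left(6 - 4 + 0^{2}\right)\right) \left(-5\right) = \left(t + \left(6 - 4 + 0\right)\right) \left(-5\right) = \left(t + 2\right) \left(-5\right) = \left(2 + t\right) \left(-5\right) = -10 - 5 t$)
$m{\left(7 \right)} 201 = \left(-10 - 35\right) 201 = \left(-45\right) 201 = -9045$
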